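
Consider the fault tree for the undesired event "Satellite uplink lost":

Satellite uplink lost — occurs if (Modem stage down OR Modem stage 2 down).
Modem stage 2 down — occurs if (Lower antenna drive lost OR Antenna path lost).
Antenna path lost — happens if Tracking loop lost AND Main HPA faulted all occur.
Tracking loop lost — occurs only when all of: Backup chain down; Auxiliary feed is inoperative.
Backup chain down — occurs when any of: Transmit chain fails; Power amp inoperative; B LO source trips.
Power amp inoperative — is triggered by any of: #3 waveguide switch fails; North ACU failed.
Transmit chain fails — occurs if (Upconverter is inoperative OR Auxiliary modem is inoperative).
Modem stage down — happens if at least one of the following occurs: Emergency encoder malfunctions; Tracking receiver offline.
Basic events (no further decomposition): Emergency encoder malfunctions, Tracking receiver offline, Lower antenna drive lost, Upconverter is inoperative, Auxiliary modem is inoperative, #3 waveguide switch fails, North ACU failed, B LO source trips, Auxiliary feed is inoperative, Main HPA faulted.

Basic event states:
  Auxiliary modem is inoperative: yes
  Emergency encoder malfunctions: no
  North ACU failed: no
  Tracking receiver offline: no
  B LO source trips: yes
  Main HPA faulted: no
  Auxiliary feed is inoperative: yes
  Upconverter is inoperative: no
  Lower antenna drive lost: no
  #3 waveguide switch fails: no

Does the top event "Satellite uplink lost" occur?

Modem stage down [OR]: Emergency encoder malfunctions=not, Tracking receiver offline=not → no input occurs → does not occur.
Transmit chain fails [OR]: Upconverter is inoperative=not, Auxiliary modem is inoperative=occurs → at least one input occurs → occurs.
Power amp inoperative [OR]: #3 waveguide switch fails=not, North ACU failed=not → no input occurs → does not occur.
Backup chain down [OR]: Transmit chain fails=occurs, Power amp inoperative=not, B LO source trips=occurs → at least one input occurs → occurs.
Tracking loop lost [AND]: Backup chain down=occurs, Auxiliary feed is inoperative=occurs → all inputs occur → occurs.
Antenna path lost [AND]: Tracking loop lost=occurs, Main HPA faulted=not → not all inputs occur → does not occur.
Modem stage 2 down [OR]: Lower antenna drive lost=not, Antenna path lost=not → no input occurs → does not occur.
Satellite uplink lost [OR]: Modem stage down=not, Modem stage 2 down=not → no input occurs → does not occur.

No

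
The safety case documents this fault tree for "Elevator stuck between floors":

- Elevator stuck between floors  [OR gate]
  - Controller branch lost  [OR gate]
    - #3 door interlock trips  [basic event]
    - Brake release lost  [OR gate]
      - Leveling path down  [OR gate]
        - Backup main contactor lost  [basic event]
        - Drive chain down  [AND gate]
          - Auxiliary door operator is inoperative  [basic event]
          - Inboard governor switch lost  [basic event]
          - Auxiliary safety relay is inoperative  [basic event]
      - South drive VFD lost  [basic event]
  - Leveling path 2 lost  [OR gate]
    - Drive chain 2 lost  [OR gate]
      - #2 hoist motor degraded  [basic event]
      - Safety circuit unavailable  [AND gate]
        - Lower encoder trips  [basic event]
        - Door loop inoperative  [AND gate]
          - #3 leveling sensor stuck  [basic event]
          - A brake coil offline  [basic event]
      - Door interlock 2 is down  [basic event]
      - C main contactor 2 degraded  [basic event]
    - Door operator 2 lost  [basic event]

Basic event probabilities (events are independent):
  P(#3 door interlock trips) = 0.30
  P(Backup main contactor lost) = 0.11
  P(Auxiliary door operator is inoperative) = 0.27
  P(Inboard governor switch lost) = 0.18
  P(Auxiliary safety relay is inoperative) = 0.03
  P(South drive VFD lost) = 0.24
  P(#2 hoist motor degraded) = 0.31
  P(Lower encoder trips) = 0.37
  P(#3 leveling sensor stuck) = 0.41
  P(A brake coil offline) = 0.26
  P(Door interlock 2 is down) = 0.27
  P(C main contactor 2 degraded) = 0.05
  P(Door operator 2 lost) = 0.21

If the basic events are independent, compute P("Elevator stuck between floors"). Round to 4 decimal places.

0.8283

P(Drive chain down) [AND] = 0.27 × 0.18 × 0.03 = 0.001458
P(Leveling path down) [OR] = 1 − (1−0.11) × (1−0.001458) = 0.111298
P(Brake release lost) [OR] = 1 − (1−0.111298) × (1−0.24) = 0.324586
P(Controller branch lost) [OR] = 1 − (1−0.30) × (1−0.324586) = 0.527210
P(Door loop inoperative) [AND] = 0.41 × 0.26 = 0.106600
P(Safety circuit unavailable) [AND] = 0.37 × 0.106600 = 0.039442
P(Drive chain 2 lost) [OR] = 1 − (1−0.31) × (1−0.039442) × (1−0.27) × (1−0.05) = 0.540359
P(Leveling path 2 lost) [OR] = 1 − (1−0.540359) × (1−0.21) = 0.636884
P(Elevator stuck between floors) [OR] = 1 − (1−0.527210) × (1−0.636884) = 0.828322
Rounded to 4 decimal places: P(Elevator stuck between floors) ≈ 0.8283.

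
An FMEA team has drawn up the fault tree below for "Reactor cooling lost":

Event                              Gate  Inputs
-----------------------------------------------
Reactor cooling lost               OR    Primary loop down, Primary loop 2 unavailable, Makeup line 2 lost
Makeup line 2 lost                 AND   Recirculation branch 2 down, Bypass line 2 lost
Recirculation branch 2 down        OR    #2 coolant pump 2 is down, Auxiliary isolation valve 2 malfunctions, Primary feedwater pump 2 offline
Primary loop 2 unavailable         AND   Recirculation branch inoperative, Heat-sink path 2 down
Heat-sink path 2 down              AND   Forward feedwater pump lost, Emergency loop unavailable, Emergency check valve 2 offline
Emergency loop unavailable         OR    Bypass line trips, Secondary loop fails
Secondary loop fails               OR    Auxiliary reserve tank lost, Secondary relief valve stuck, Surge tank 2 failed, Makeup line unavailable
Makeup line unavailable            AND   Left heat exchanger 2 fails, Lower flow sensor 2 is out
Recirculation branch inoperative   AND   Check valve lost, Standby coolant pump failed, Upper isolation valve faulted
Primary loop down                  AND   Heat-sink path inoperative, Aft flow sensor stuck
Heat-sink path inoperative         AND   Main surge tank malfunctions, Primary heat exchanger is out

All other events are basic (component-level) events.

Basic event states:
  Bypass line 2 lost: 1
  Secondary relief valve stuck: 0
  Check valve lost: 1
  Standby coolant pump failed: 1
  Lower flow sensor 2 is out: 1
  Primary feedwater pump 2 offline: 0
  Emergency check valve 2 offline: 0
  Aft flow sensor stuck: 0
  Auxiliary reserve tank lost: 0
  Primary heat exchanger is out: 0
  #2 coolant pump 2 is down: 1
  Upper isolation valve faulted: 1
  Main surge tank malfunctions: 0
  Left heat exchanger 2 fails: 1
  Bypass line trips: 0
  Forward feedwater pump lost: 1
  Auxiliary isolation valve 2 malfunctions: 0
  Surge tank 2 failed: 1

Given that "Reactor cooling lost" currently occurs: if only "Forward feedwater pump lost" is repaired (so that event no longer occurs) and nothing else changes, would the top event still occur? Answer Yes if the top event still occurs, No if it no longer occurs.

Yes

Counterfactual: set "Forward feedwater pump lost" to not occurred.
Heat-sink path inoperative [AND]: Main surge tank malfunctions=not, Primary heat exchanger is out=not → not all inputs occur → does not occur.
Primary loop down [AND]: Heat-sink path inoperative=not, Aft flow sensor stuck=not → not all inputs occur → does not occur.
Recirculation branch inoperative [AND]: Check valve lost=occurs, Standby coolant pump failed=occurs, Upper isolation valve faulted=occurs → all inputs occur → occurs.
Makeup line unavailable [AND]: Left heat exchanger 2 fails=occurs, Lower flow sensor 2 is out=occurs → all inputs occur → occurs.
Secondary loop fails [OR]: Auxiliary reserve tank lost=not, Secondary relief valve stuck=not, Surge tank 2 failed=occurs, Makeup line unavailable=occurs → at least one input occurs → occurs.
Emergency loop unavailable [OR]: Bypass line trips=not, Secondary loop fails=occurs → at least one input occurs → occurs.
Heat-sink path 2 down [AND]: Forward feedwater pump lost=not, Emergency loop unavailable=occurs, Emergency check valve 2 offline=not → not all inputs occur → does not occur.
Primary loop 2 unavailable [AND]: Recirculation branch inoperative=occurs, Heat-sink path 2 down=not → not all inputs occur → does not occur.
Recirculation branch 2 down [OR]: #2 coolant pump 2 is down=occurs, Auxiliary isolation valve 2 malfunctions=not, Primary feedwater pump 2 offline=not → at least one input occurs → occurs.
Makeup line 2 lost [AND]: Recirculation branch 2 down=occurs, Bypass line 2 lost=occurs → all inputs occur → occurs.
Reactor cooling lost [OR]: Primary loop down=not, Primary loop 2 unavailable=not, Makeup line 2 lost=occurs → at least one input occurs → occurs.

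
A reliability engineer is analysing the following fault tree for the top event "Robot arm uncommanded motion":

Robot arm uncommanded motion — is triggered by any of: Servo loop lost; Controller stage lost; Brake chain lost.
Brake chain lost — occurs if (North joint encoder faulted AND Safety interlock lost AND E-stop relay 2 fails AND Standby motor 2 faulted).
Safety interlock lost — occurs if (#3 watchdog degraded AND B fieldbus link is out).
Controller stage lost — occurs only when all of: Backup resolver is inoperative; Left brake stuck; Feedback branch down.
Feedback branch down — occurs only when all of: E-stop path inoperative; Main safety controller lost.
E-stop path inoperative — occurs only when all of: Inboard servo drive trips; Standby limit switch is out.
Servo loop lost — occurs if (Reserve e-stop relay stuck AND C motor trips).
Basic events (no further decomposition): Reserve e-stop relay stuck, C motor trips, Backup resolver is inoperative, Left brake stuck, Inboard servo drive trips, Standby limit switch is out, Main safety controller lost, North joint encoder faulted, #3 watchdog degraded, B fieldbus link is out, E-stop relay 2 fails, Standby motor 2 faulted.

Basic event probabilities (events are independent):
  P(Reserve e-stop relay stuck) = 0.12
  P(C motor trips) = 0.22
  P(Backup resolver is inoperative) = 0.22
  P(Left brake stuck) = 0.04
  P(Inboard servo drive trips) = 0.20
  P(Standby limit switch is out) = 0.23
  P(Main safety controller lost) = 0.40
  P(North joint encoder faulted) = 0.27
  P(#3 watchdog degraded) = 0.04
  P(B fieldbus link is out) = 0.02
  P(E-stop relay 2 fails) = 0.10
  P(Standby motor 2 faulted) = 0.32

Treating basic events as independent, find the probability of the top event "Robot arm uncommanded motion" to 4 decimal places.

P(Servo loop lost) [AND] = 0.12 × 0.22 = 0.026400
P(E-stop path inoperative) [AND] = 0.20 × 0.23 = 0.046000
P(Feedback branch down) [AND] = 0.046000 × 0.40 = 0.018400
P(Controller stage lost) [AND] = 0.22 × 0.04 × 0.018400 = 0.000162
P(Safety interlock lost) [AND] = 0.04 × 0.02 = 0.000800
P(Brake chain lost) [AND] = 0.27 × 0.000800 × 0.10 × 0.32 = 0.000007
P(Robot arm uncommanded motion) [OR] = 1 − (1−0.026400) × (1−0.000162) × (1−0.000007) = 0.026565
Rounded to 4 decimal places: P(Robot arm uncommanded motion) ≈ 0.0266.

0.0266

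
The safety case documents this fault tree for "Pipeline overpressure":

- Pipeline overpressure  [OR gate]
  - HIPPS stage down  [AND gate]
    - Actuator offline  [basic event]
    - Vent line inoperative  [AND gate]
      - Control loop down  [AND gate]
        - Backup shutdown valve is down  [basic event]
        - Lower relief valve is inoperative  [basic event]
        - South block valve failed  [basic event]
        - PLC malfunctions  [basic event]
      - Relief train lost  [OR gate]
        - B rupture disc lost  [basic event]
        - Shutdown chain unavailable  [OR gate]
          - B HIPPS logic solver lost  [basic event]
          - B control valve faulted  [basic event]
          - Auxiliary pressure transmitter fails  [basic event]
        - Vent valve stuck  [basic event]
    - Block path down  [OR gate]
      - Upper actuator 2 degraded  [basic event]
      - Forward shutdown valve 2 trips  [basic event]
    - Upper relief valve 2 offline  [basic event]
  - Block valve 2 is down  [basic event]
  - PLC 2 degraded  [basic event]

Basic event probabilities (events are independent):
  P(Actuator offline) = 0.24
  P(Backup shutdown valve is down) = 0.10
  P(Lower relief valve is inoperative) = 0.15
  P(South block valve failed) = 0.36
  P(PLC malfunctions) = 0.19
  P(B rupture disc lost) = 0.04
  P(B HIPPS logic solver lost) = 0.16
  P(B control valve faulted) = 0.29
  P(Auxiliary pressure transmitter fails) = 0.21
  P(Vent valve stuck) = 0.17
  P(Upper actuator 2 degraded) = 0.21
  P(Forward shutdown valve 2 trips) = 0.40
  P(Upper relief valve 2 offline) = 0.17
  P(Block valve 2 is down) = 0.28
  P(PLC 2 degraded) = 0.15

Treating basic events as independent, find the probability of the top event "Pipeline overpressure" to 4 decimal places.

0.3880

P(Control loop down) [AND] = 0.10 × 0.15 × 0.36 × 0.19 = 0.001026
P(Shutdown chain unavailable) [OR] = 1 − (1−0.16) × (1−0.29) × (1−0.21) = 0.528844
P(Relief train lost) [OR] = 1 − (1−0.04) × (1−0.528844) × (1−0.17) = 0.624583
P(Vent line inoperative) [AND] = 0.001026 × 0.624583 = 0.000641
P(Block path down) [OR] = 1 − (1−0.21) × (1−0.40) = 0.526000
P(HIPPS stage down) [AND] = 0.24 × 0.000641 × 0.526000 × 0.17 = 0.000014
P(Pipeline overpressure) [OR] = 1 − (1−0.000014) × (1−0.28) × (1−0.15) = 0.388009
Rounded to 4 decimal places: P(Pipeline overpressure) ≈ 0.3880.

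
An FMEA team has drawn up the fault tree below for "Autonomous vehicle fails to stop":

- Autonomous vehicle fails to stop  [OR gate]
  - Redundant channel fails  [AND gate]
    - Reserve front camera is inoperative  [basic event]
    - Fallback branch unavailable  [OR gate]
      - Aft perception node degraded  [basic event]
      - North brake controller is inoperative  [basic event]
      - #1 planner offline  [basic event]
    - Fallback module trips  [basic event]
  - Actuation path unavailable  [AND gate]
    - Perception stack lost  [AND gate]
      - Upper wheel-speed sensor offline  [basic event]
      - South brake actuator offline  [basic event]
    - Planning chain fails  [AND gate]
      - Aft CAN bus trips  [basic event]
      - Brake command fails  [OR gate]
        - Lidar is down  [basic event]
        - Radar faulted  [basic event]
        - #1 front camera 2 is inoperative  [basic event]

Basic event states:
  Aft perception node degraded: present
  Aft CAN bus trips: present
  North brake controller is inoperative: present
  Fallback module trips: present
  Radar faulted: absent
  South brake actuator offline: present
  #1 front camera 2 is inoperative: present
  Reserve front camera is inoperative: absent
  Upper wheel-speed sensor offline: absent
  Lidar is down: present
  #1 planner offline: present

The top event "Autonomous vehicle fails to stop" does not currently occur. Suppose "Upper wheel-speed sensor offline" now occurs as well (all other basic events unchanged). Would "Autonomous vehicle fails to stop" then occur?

Yes

Counterfactual: set "Upper wheel-speed sensor offline" to occurred.
Fallback branch unavailable [OR]: Aft perception node degraded=occurs, North brake controller is inoperative=occurs, #1 planner offline=occurs → at least one input occurs → occurs.
Redundant channel fails [AND]: Reserve front camera is inoperative=not, Fallback branch unavailable=occurs, Fallback module trips=occurs → not all inputs occur → does not occur.
Perception stack lost [AND]: Upper wheel-speed sensor offline=occurs, South brake actuator offline=occurs → all inputs occur → occurs.
Brake command fails [OR]: Lidar is down=occurs, Radar faulted=not, #1 front camera 2 is inoperative=occurs → at least one input occurs → occurs.
Planning chain fails [AND]: Aft CAN bus trips=occurs, Brake command fails=occurs → all inputs occur → occurs.
Actuation path unavailable [AND]: Perception stack lost=occurs, Planning chain fails=occurs → all inputs occur → occurs.
Autonomous vehicle fails to stop [OR]: Redundant channel fails=not, Actuation path unavailable=occurs → at least one input occurs → occurs.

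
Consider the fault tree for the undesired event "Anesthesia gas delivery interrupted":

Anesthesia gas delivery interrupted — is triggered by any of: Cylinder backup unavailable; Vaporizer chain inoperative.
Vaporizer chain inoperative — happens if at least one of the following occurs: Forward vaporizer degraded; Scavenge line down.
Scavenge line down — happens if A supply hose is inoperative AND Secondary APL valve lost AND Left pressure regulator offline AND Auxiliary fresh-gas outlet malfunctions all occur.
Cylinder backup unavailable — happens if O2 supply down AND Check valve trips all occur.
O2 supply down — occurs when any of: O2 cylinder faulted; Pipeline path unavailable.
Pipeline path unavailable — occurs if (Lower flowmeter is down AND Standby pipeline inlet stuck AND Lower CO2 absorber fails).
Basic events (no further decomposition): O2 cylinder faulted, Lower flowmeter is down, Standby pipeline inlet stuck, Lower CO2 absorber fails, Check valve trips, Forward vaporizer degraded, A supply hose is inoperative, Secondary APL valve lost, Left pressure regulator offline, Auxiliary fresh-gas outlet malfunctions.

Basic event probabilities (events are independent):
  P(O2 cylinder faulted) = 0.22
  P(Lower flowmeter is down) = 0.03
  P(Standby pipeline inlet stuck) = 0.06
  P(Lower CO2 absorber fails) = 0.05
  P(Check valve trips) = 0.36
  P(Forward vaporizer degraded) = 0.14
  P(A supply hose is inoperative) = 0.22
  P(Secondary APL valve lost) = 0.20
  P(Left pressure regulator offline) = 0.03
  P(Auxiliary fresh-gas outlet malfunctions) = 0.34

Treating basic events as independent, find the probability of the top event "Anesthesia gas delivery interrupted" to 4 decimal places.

P(Pipeline path unavailable) [AND] = 0.03 × 0.06 × 0.05 = 0.000090
P(O2 supply down) [OR] = 1 − (1−0.22) × (1−0.000090) = 0.220070
P(Cylinder backup unavailable) [AND] = 0.220070 × 0.36 = 0.079225
P(Scavenge line down) [AND] = 0.22 × 0.20 × 0.03 × 0.34 = 0.000449
P(Vaporizer chain inoperative) [OR] = 1 − (1−0.14) × (1−0.000449) = 0.140386
P(Anesthesia gas delivery interrupted) [OR] = 1 − (1−0.079225) × (1−0.140386) = 0.208489
Rounded to 4 decimal places: P(Anesthesia gas delivery interrupted) ≈ 0.2085.

0.2085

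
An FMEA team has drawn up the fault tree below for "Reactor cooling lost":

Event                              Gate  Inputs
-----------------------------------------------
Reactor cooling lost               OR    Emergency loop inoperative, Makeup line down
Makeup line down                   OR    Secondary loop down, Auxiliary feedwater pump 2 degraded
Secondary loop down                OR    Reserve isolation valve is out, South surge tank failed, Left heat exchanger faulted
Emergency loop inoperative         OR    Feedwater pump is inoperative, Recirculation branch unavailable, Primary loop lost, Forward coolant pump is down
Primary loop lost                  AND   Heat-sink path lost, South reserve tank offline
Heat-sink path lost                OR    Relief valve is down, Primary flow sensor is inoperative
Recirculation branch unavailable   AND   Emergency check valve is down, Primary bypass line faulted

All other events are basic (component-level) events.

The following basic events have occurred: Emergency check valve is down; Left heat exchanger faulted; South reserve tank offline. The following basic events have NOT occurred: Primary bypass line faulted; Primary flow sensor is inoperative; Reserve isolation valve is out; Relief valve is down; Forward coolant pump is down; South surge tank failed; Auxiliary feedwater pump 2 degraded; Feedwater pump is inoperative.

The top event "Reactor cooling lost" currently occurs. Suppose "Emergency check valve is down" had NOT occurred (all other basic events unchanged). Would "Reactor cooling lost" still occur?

Counterfactual: set "Emergency check valve is down" to not occurred.
Recirculation branch unavailable [AND]: Emergency check valve is down=not, Primary bypass line faulted=not → not all inputs occur → does not occur.
Heat-sink path lost [OR]: Relief valve is down=not, Primary flow sensor is inoperative=not → no input occurs → does not occur.
Primary loop lost [AND]: Heat-sink path lost=not, South reserve tank offline=occurs → not all inputs occur → does not occur.
Emergency loop inoperative [OR]: Feedwater pump is inoperative=not, Recirculation branch unavailable=not, Primary loop lost=not, Forward coolant pump is down=not → no input occurs → does not occur.
Secondary loop down [OR]: Reserve isolation valve is out=not, South surge tank failed=not, Left heat exchanger faulted=occurs → at least one input occurs → occurs.
Makeup line down [OR]: Secondary loop down=occurs, Auxiliary feedwater pump 2 degraded=not → at least one input occurs → occurs.
Reactor cooling lost [OR]: Emergency loop inoperative=not, Makeup line down=occurs → at least one input occurs → occurs.

Yes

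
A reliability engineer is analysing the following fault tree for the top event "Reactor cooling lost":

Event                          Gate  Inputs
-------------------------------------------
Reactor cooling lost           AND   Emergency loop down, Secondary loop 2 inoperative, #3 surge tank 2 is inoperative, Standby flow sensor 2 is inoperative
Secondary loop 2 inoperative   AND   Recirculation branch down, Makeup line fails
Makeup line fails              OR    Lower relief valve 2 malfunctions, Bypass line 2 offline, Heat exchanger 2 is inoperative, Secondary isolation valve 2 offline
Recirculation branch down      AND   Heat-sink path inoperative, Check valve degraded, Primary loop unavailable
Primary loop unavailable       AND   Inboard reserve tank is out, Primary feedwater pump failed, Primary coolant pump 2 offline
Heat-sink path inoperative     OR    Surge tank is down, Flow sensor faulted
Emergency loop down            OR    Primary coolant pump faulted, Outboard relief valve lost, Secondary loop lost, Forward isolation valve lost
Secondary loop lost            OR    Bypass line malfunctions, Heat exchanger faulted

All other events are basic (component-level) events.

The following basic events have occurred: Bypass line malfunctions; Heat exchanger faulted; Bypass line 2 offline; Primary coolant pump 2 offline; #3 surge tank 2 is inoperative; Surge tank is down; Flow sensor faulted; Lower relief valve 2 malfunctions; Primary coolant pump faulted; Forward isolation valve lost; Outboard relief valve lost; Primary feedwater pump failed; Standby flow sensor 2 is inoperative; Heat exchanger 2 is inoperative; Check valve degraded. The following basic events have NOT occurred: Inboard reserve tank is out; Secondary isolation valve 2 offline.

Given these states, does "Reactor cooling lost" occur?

Secondary loop lost [OR]: Bypass line malfunctions=occurs, Heat exchanger faulted=occurs → at least one input occurs → occurs.
Emergency loop down [OR]: Primary coolant pump faulted=occurs, Outboard relief valve lost=occurs, Secondary loop lost=occurs, Forward isolation valve lost=occurs → at least one input occurs → occurs.
Heat-sink path inoperative [OR]: Surge tank is down=occurs, Flow sensor faulted=occurs → at least one input occurs → occurs.
Primary loop unavailable [AND]: Inboard reserve tank is out=not, Primary feedwater pump failed=occurs, Primary coolant pump 2 offline=occurs → not all inputs occur → does not occur.
Recirculation branch down [AND]: Heat-sink path inoperative=occurs, Check valve degraded=occurs, Primary loop unavailable=not → not all inputs occur → does not occur.
Makeup line fails [OR]: Lower relief valve 2 malfunctions=occurs, Bypass line 2 offline=occurs, Heat exchanger 2 is inoperative=occurs, Secondary isolation valve 2 offline=not → at least one input occurs → occurs.
Secondary loop 2 inoperative [AND]: Recirculation branch down=not, Makeup line fails=occurs → not all inputs occur → does not occur.
Reactor cooling lost [AND]: Emergency loop down=occurs, Secondary loop 2 inoperative=not, #3 surge tank 2 is inoperative=occurs, Standby flow sensor 2 is inoperative=occurs → not all inputs occur → does not occur.

No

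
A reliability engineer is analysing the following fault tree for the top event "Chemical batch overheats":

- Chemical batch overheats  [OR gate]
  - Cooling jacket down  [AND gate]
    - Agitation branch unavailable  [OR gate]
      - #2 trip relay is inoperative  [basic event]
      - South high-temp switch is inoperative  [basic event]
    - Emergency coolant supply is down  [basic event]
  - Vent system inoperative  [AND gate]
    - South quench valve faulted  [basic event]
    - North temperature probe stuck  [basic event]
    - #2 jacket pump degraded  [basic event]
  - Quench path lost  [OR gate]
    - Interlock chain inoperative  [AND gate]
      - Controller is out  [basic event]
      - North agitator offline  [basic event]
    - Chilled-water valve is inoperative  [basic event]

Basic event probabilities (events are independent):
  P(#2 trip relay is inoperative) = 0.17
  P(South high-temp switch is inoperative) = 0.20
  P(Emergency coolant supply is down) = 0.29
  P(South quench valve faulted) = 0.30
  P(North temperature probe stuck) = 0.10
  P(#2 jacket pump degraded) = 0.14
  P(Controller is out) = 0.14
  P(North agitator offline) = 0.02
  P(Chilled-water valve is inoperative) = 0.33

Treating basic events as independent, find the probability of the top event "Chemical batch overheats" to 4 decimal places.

0.3995

P(Agitation branch unavailable) [OR] = 1 − (1−0.17) × (1−0.20) = 0.336000
P(Cooling jacket down) [AND] = 0.336000 × 0.29 = 0.097440
P(Vent system inoperative) [AND] = 0.30 × 0.10 × 0.14 = 0.004200
P(Interlock chain inoperative) [AND] = 0.14 × 0.02 = 0.002800
P(Quench path lost) [OR] = 1 − (1−0.002800) × (1−0.33) = 0.331876
P(Chemical batch overheats) [OR] = 1 − (1−0.097440) × (1−0.004200) × (1−0.331876) = 0.399511
Rounded to 4 decimal places: P(Chemical batch overheats) ≈ 0.3995.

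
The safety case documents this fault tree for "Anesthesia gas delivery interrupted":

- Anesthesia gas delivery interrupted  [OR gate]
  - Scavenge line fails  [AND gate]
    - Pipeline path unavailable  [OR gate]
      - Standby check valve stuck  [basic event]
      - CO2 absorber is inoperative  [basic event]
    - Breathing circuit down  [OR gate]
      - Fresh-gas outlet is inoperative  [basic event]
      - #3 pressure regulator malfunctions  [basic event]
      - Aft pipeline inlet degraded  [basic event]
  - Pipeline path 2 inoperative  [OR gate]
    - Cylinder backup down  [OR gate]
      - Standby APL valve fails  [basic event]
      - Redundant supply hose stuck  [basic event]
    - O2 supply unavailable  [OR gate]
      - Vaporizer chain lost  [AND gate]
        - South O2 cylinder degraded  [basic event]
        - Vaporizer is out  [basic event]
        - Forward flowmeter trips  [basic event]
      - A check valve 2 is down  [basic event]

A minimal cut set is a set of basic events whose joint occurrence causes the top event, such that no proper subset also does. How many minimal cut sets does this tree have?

10

Pipeline path unavailable [OR]: union of children's cut sets → 2 cut set(s).
Breathing circuit down [OR]: union of children's cut sets → 3 cut set(s).
Scavenge line fails [AND]: one cut set from each child combined → 2 × 3 = 6 cut set(s).
Cylinder backup down [OR]: union of children's cut sets → 2 cut set(s).
Vaporizer chain lost [AND]: one cut set from each child combined → 1 × 1 × 1 = 1 cut set(s).
O2 supply unavailable [OR]: union of children's cut sets → 2 cut set(s).
Pipeline path 2 inoperative [OR]: union of children's cut sets → 4 cut set(s).
Anesthesia gas delivery interrupted [OR]: union of children's cut sets → 10 cut set(s).
Minimal cut sets: {Fresh-gas outlet is inoperative, Standby check valve stuck}; {#3 pressure regulator malfunctions, Standby check valve stuck}; {Aft pipeline inlet degraded, Standby check valve stuck}; {CO2 absorber is inoperative, Fresh-gas outlet is inoperative}; {#3 pressure regulator malfunctions, CO2 absorber is inoperative}; {Aft pipeline inlet degraded, CO2 absorber is inoperative}; {Standby APL valve fails}; {Redundant supply hose stuck}; {Forward flowmeter trips, South O2 cylinder degraded, Vaporizer is out}; {A check valve 2 is down}.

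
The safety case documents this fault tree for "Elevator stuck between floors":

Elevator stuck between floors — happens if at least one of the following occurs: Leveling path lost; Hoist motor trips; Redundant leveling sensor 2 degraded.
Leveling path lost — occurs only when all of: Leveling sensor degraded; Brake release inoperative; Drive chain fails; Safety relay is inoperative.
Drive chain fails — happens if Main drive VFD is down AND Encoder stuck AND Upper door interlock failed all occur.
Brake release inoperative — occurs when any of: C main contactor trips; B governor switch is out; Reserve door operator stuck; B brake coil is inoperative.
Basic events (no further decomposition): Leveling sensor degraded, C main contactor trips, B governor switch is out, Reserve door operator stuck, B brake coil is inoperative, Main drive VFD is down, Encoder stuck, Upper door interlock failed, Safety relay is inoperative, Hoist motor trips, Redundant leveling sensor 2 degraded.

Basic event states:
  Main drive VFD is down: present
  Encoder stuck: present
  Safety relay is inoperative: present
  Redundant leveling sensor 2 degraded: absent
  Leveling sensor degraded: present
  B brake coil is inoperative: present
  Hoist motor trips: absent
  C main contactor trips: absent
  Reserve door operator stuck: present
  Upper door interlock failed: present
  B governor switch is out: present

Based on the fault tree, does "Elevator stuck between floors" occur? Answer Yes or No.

Yes

Brake release inoperative [OR]: C main contactor trips=not, B governor switch is out=occurs, Reserve door operator stuck=occurs, B brake coil is inoperative=occurs → at least one input occurs → occurs.
Drive chain fails [AND]: Main drive VFD is down=occurs, Encoder stuck=occurs, Upper door interlock failed=occurs → all inputs occur → occurs.
Leveling path lost [AND]: Leveling sensor degraded=occurs, Brake release inoperative=occurs, Drive chain fails=occurs, Safety relay is inoperative=occurs → all inputs occur → occurs.
Elevator stuck between floors [OR]: Leveling path lost=occurs, Hoist motor trips=not, Redundant leveling sensor 2 degraded=not → at least one input occurs → occurs.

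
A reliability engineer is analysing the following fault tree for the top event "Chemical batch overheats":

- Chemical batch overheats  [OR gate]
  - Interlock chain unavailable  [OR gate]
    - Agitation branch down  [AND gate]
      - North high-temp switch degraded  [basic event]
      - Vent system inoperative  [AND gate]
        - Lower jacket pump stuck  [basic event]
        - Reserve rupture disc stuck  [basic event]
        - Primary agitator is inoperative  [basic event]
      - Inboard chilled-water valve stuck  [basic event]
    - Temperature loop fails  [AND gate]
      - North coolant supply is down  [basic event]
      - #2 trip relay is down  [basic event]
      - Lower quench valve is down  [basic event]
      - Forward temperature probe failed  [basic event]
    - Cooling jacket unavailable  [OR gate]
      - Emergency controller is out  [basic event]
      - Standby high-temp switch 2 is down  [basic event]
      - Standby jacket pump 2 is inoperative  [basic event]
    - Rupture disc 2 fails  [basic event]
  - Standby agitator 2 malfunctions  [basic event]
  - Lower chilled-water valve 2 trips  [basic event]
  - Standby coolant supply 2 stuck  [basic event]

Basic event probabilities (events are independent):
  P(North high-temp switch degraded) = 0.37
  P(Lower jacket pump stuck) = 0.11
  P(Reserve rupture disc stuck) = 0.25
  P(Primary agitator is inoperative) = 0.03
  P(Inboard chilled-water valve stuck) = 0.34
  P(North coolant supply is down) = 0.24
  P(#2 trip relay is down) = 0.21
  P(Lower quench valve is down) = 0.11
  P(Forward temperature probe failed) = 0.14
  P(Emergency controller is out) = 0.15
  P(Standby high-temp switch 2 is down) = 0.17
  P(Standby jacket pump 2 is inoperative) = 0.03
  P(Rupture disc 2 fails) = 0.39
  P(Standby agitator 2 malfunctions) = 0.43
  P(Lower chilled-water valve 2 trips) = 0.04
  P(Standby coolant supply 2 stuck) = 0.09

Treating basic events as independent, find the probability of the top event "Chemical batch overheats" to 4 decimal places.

0.7923

P(Vent system inoperative) [AND] = 0.11 × 0.25 × 0.03 = 0.000825
P(Agitation branch down) [AND] = 0.37 × 0.000825 × 0.34 = 0.000104
P(Temperature loop fails) [AND] = 0.24 × 0.21 × 0.11 × 0.14 = 0.000776
P(Cooling jacket unavailable) [OR] = 1 − (1−0.15) × (1−0.17) × (1−0.03) = 0.315665
P(Interlock chain unavailable) [OR] = 1 − (1−0.000104) × (1−0.000776) × (1−0.315665) × (1−0.39) = 0.582923
P(Chemical batch overheats) [OR] = 1 − (1−0.582923) × (1−0.43) × (1−0.04) × (1−0.09) = 0.792316
Rounded to 4 decimal places: P(Chemical batch overheats) ≈ 0.7923.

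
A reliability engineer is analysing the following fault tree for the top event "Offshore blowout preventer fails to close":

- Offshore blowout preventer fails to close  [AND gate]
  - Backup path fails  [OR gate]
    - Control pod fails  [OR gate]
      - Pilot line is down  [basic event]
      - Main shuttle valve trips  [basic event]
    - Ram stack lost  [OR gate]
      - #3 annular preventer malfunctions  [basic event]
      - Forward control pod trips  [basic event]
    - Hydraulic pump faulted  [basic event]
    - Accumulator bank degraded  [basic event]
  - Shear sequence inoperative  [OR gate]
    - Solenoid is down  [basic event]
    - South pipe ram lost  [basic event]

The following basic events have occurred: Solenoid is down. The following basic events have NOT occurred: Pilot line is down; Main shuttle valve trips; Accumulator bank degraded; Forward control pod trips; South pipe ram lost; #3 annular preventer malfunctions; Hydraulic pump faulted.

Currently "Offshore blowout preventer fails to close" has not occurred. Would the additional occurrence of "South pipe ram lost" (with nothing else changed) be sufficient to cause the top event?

No

Counterfactual: set "South pipe ram lost" to occurred.
Control pod fails [OR]: Pilot line is down=not, Main shuttle valve trips=not → no input occurs → does not occur.
Ram stack lost [OR]: #3 annular preventer malfunctions=not, Forward control pod trips=not → no input occurs → does not occur.
Backup path fails [OR]: Control pod fails=not, Ram stack lost=not, Hydraulic pump faulted=not, Accumulator bank degraded=not → no input occurs → does not occur.
Shear sequence inoperative [OR]: Solenoid is down=occurs, South pipe ram lost=occurs → at least one input occurs → occurs.
Offshore blowout preventer fails to close [AND]: Backup path fails=not, Shear sequence inoperative=occurs → not all inputs occur → does not occur.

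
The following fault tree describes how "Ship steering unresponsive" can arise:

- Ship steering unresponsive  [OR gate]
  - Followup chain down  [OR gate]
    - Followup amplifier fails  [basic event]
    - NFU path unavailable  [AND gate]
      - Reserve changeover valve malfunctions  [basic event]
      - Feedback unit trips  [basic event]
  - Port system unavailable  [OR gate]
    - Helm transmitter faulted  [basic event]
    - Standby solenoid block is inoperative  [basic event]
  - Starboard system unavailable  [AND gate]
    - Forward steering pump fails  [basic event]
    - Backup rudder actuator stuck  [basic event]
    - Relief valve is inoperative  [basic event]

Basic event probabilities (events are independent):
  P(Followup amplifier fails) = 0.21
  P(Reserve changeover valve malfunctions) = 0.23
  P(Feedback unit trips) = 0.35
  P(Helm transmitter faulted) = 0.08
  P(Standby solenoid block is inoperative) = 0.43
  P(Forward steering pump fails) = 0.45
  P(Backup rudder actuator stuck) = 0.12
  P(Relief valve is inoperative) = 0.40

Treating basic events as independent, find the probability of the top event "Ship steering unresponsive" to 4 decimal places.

0.6273

P(NFU path unavailable) [AND] = 0.23 × 0.35 = 0.080500
P(Followup chain down) [OR] = 1 − (1−0.21) × (1−0.080500) = 0.273595
P(Port system unavailable) [OR] = 1 − (1−0.08) × (1−0.43) = 0.475600
P(Starboard system unavailable) [AND] = 0.45 × 0.12 × 0.40 = 0.021600
P(Ship steering unresponsive) [OR] = 1 − (1−0.273595) × (1−0.475600) × (1−0.021600) = 0.627301
Rounded to 4 decimal places: P(Ship steering unresponsive) ≈ 0.6273.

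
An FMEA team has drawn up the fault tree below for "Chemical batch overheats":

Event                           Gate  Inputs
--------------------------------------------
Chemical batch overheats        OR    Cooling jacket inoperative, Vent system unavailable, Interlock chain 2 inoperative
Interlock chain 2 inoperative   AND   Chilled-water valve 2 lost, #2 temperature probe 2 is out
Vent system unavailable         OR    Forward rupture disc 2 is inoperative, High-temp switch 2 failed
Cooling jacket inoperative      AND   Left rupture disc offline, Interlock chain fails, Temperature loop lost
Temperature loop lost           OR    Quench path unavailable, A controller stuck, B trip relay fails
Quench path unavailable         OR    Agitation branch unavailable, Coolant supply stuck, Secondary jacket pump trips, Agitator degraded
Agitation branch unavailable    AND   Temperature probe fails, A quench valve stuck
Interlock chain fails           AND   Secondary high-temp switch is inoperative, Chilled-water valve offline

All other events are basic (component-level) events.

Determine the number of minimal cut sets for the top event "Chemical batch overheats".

Interlock chain fails [AND]: one cut set from each child combined → 1 × 1 = 1 cut set(s).
Agitation branch unavailable [AND]: one cut set from each child combined → 1 × 1 = 1 cut set(s).
Quench path unavailable [OR]: union of children's cut sets → 4 cut set(s).
Temperature loop lost [OR]: union of children's cut sets → 6 cut set(s).
Cooling jacket inoperative [AND]: one cut set from each child combined → 1 × 1 × 6 = 6 cut set(s).
Vent system unavailable [OR]: union of children's cut sets → 2 cut set(s).
Interlock chain 2 inoperative [AND]: one cut set from each child combined → 1 × 1 = 1 cut set(s).
Chemical batch overheats [OR]: union of children's cut sets → 9 cut set(s).
Minimal cut sets: {A quench valve stuck, Chilled-water valve offline, Left rupture disc offline, Secondary high-temp switch is inoperative, Temperature probe fails}; {Chilled-water valve offline, Coolant supply stuck, Left rupture disc offline, Secondary high-temp switch is inoperative}; {Chilled-water valve offline, Left rupture disc offline, Secondary high-temp switch is inoperative, Secondary jacket pump trips}; {Agitator degraded, Chilled-water valve offline, Left rupture disc offline, Secondary high-temp switch is inoperative}; {A controller stuck, Chilled-water valve offline, Left rupture disc offline, Secondary high-temp switch is inoperative}; {B trip relay fails, Chilled-water valve offline, Left rupture disc offline, Secondary high-temp switch is inoperative}; {Forward rupture disc 2 is inoperative}; {High-temp switch 2 failed}; {#2 temperature probe 2 is out, Chilled-water valve 2 lost}.

9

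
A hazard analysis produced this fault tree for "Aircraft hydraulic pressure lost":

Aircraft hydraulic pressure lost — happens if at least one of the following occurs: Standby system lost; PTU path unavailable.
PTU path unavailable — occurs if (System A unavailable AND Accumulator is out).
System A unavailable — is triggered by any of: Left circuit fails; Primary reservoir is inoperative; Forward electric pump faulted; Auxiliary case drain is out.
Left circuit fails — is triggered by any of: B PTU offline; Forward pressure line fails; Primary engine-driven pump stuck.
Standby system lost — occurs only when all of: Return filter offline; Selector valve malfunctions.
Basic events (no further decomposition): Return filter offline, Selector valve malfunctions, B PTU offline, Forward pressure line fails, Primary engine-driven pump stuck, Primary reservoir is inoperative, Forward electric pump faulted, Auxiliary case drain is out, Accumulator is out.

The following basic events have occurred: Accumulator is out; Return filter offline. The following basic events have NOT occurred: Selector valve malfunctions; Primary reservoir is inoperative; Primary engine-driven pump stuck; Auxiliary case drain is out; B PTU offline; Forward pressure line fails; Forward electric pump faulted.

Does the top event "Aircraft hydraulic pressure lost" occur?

Standby system lost [AND]: Return filter offline=occurs, Selector valve malfunctions=not → not all inputs occur → does not occur.
Left circuit fails [OR]: B PTU offline=not, Forward pressure line fails=not, Primary engine-driven pump stuck=not → no input occurs → does not occur.
System A unavailable [OR]: Left circuit fails=not, Primary reservoir is inoperative=not, Forward electric pump faulted=not, Auxiliary case drain is out=not → no input occurs → does not occur.
PTU path unavailable [AND]: System A unavailable=not, Accumulator is out=occurs → not all inputs occur → does not occur.
Aircraft hydraulic pressure lost [OR]: Standby system lost=not, PTU path unavailable=not → no input occurs → does not occur.

No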